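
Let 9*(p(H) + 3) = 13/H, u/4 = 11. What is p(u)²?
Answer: 1380625/156816 ≈ 8.8041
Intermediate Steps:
u = 44 (u = 4*11 = 44)
p(H) = -3 + 13/(9*H) (p(H) = -3 + (13/H)/9 = -3 + 13/(9*H))
p(u)² = (-3 + (13/9)/44)² = (-3 + (13/9)*(1/44))² = (-3 + 13/396)² = (-1175/396)² = 1380625/156816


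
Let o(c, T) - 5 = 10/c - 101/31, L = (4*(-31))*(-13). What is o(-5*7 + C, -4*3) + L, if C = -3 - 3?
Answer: 2050756/1271 ≈ 1613.5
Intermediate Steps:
C = -6
L = 1612 (L = -124*(-13) = 1612)
o(c, T) = 54/31 + 10/c (o(c, T) = 5 + (10/c - 101/31) = 5 + (-101/31 + 10/c) = 54/31 + 10/c)
o(-5*7 + C, -4*3) + L = (54/31 + 10/(-5*7 - 6)) + 1612 = (54/31 + 10/(-35 - 6)) + 1612 = (54/31 + 10/(-41)) + 1612 = (54/31 + 10*(-1/41)) + 1612 = (54/31 - 10/41) + 1612 = 1904/1271 + 1612 = 2050756/1271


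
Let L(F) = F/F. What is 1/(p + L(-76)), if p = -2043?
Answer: -1/2042 ≈ -0.00048972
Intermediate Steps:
L(F) = 1
1/(p + L(-76)) = 1/(-2043 + 1) = 1/(-2042) = -1/2042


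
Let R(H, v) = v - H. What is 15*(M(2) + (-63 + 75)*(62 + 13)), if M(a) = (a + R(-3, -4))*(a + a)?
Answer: 13560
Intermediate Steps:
M(a) = 2*a*(-1 + a) (M(a) = (a + (-4 - 1*(-3)))*(a + a) = (a + (-4 + 3))*(2*a) = (a - 1)*(2*a) = (-1 + a)*(2*a) = 2*a*(-1 + a))
15*(M(2) + (-63 + 75)*(62 + 13)) = 15*(2*2*(-1 + 2) + (-63 + 75)*(62 + 13)) = 15*(2*2*1 + 12*75) = 15*(4 + 900) = 15*904 = 13560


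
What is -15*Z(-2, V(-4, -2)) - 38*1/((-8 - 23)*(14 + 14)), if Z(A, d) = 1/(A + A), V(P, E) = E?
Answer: 3293/868 ≈ 3.7938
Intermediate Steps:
Z(A, d) = 1/(2*A)
-15*Z(-2, V(-4, -2)) - 38*1/((-8 - 23)*(14 + 14)) = -15/(2*(-2)) - 38*1/((-8 - 23)*(14 + 14)) = -15*(-1)/(2*2) - 38/(28*(-31)) = -15*(-1/4) - 38/(-868) = 15/4 - 38*(-1/868) = 15/4 + 19/434 = 3293/868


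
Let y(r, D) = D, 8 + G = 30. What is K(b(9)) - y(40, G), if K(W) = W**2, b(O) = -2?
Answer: -18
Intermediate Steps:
G = 22 (G = -8 + 30 = 22)
K(b(9)) - y(40, G) = (-2)**2 - 1*22 = 4 - 22 = -18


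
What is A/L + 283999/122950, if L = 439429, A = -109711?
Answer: 111308429121/54027795550 ≈ 2.0602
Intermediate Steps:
A/L + 283999/122950 = -109711/439429 + 283999/122950 = 111308429121/54027795550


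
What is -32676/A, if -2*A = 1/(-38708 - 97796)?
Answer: -8920809408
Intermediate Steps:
A = 1/273008 (A = -1/(2*(-38708 - 97796)) = -½/(-136504) = -½*(-1/136504) = 1/273008 ≈ 3.6629e-6)
-32676/A = -32676/1/273008 = -32676*273008 = -8920809408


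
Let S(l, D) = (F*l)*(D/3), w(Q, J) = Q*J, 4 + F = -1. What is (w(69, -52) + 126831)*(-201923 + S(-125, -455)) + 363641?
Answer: -36567642023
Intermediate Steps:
F = -5 (F = -4 - 1 = -5)
w(Q, J) = J*Q
S(l, D) = -5*D*l/3 (S(l, D) = (-5*l)*(D/3) = -5*D*l/3)
(w(69, -52) + 126831)*(-201923 + S(-125, -455)) + 363641 = (-52*69 + 126831)*(-201923 - 5/3*(-455)*(-125)) + 363641 = (-3588 + 126831)*(-201923 - 284375/3) + 363641 = 123243*(-890144/3) + 363641 = -36568005664 + 363641 = -36567642023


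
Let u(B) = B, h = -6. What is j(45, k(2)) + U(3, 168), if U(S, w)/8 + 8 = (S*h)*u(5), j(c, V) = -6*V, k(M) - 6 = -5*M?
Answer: -760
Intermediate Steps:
k(M) = 6 - 5*M
U(S, w) = -64 - 240*S (U(S, w) = -64 + 8*((S*(-6))*5) = -64 + 8*(-6*S*5) = -64 + 8*(-30*S) = -64 - 240*S)
j(45, k(2)) + U(3, 168) = -6*(6 - 5*2) + (-64 - 240*3) = -6*(6 - 10) + (-64 - 720) = -6*(-4) - 784 = 24 - 784 = -760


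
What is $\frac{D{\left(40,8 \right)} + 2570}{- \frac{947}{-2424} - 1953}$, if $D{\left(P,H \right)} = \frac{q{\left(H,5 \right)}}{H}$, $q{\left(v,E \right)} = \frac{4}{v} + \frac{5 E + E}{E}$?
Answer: $- \frac{12463299}{9466250} \approx -1.3166$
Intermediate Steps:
$q{\left(v,E \right)} = 6 + \frac{4}{v}$ ($q{\left(v,E \right)} = \frac{4}{v} + \frac{6 E}{E} = \frac{4}{v} + 6 = 6 + \frac{4}{v}$)
$D{\left(P,H \right)} = \frac{6 + \frac{4}{H}}{H}$
$\frac{D{\left(40,8 \right)} + 2570}{- \frac{947}{-2424} - 1953} = \frac{\frac{2 \left(2 + 3 \cdot 8\right)}{64} + 2570}{- \frac{947}{-2424} - 1953} = \frac{2 \cdot \frac{1}{64} \left(2 + 24\right) + 2570}{\left(-947\right) \left(- \frac{1}{2424}\right) - 1953} = \frac{2 \cdot \frac{1}{64} \cdot 26 + 2570}{\frac{947}{2424} - 1953} = \frac{\frac{13}{16} + 2570}{- \frac{4733125}{2424}} = \frac{41133}{16} \left(- \frac{2424}{4733125}\right) = - \frac{12463299}{9466250}$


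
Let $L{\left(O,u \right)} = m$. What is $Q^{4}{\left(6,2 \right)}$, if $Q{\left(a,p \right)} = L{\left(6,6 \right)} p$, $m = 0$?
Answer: $0$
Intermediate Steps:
$L{\left(O,u \right)} = 0$
$Q{\left(a,p \right)} = 0$ ($Q{\left(a,p \right)} = 0 p = 0$)
$Q^{4}{\left(6,2 \right)} = 0^{4} = 0$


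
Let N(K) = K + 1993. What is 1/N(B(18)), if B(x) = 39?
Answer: 1/2032 ≈ 0.00049213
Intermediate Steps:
N(K) = 1993 + K
1/N(B(18)) = 1/(1993 + 39) = 1/2032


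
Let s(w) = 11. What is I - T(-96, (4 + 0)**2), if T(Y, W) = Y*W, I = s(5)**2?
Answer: 1657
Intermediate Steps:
I = 121 (I = 11**2 = 121)
T(Y, W) = W*Y
I - T(-96, (4 + 0)**2) = 121 - (4 + 0)**2*(-96) = 121 - 4**2*(-96) = 121 - 16*(-96) = 121 - 1*(-1536) = 121 + 1536 = 1657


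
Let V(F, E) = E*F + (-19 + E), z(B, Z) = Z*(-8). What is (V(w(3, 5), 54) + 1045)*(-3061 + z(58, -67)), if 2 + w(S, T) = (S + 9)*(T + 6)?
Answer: -20452500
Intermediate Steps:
z(B, Z) = -8*Z
w(S, T) = -2 + (6 + T)*(9 + S) (w(S, T) = -2 + (S + 9)*(T + 6) = -2 + (9 + S)*(6 + T) = -2 + (6 + T)*(9 + S))
V(F, E) = -19 + E + E*F
(V(w(3, 5), 54) + 1045)*(-3061 + z(58, -67)) = ((-19 + 54 + 54*(52 + 6*3 + 9*5 + 3*5)) + 1045)*(-3061 - 8*(-67)) = ((-19 + 54 + 54*(52 + 18 + 45 + 15)) + 1045)*(-3061 + 536) = ((-19 + 54 + 54*130) + 1045)*(-2525) = ((-19 + 54 + 7020) + 1045)*(-2525) = (7055 + 1045)*(-2525) = 8100*(-2525) = -20452500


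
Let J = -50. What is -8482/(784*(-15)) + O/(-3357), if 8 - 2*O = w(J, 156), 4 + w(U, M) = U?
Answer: 4684919/6579720 ≈ 0.71202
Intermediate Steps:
w(U, M) = -4 + U
O = 31 (O = 4 - (-4 - 50)/2 = 4 - 1/2*(-54) = 4 + 27 = 31)
-8482/(784*(-15)) + O/(-3357) = -8482/(784*(-15)) + 31/(-3357) = -8482/(-11760) + 31*(-1/3357) = -8482*(-1/11760) - 31/3357 = 4241/5880 - 31/3357 = 4684919/6579720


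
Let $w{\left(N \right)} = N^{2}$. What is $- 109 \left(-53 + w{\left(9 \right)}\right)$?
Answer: $-3052$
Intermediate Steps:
$- 109 \left(-53 + w{\left(9 \right)}\right) = - 109 \left(-53 + 9^{2}\right) = - 109 \left(-53 + 81\right) = \left(-109\right) 28 = -3052$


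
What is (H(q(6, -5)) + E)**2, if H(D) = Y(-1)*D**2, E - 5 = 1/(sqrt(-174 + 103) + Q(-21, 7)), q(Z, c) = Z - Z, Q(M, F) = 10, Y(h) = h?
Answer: (865 - I*sqrt(71))**2/29241 ≈ 25.586 - 0.49852*I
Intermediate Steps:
q(Z, c) = 0
E = 5 + 1/(10 + I*sqrt(71)) (E = 5 + 1/(sqrt(-174 + 103) + 10) = 5 + 1/(sqrt(-71) + 10) = 5 + 1/(I*sqrt(71) + 10) = 5 + 1/(10 + I*sqrt(71)) ≈ 5.0585 - 0.049276*I)
H(D) = -D**2
(H(q(6, -5)) + E)**2 = (-1*0**2 + (865/171 - I*sqrt(71)/171))**2 = (-1*0 + (865/171 - I*sqrt(71)/171))**2 = (0 + (865/171 - I*sqrt(71)/171))**2 = (865/171 - I*sqrt(71)/171)**2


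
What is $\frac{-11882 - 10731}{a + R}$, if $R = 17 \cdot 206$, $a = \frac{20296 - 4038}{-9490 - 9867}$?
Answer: $- \frac{437719841}{67771956} \approx -6.4587$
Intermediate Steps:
$a = - \frac{16258}{19357}$ ($a = \frac{16258}{-19357} = 16258 \left(- \frac{1}{19357}\right) = - \frac{16258}{19357} \approx -0.8399$)
$R = 3502$
$\frac{-11882 - 10731}{a + R} = \frac{-11882 - 10731}{- \frac{16258}{19357} + 3502} = - \frac{22613}{\frac{67771956}{19357}} = \left(-22613\right) \frac{19357}{67771956} = - \frac{437719841}{67771956}$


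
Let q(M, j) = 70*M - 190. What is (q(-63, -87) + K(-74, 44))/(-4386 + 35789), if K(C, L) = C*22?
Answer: -6228/31403 ≈ -0.19832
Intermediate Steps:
K(C, L) = 22*C
q(M, j) = -190 + 70*M
(q(-63, -87) + K(-74, 44))/(-4386 + 35789) = ((-190 + 70*(-63)) + 22*(-74))/(-4386 + 35789) = ((-190 - 4410) - 1628)/31403 = (-4600 - 1628)*(1/31403) = -6228*1/31403 = -6228/31403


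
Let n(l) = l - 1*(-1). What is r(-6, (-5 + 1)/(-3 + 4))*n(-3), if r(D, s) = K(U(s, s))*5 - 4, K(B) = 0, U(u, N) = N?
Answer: 8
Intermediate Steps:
n(l) = 1 + l (n(l) = l + 1 = 1 + l)
r(D, s) = -4 (r(D, s) = 0*5 - 4 = 0 - 4 = -4)
r(-6, (-5 + 1)/(-3 + 4))*n(-3) = -4*(1 - 3) = -4*(-2) = 8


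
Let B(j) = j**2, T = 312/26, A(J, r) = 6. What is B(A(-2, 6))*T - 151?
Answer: 281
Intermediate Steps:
T = 12 (T = 312*(1/26) = 12)
B(A(-2, 6))*T - 151 = 6**2*12 - 151 = 36*12 - 151 = 432 - 151 = 281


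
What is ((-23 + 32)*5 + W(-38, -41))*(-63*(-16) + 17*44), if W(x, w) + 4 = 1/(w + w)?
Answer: 2950958/41 ≈ 71975.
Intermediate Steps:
W(x, w) = -4 + 1/(2*w) (W(x, w) = -4 + 1/(w + w) = -4 + 1/(2*w))
((-23 + 32)*5 + W(-38, -41))*(-63*(-16) + 17*44) = ((-23 + 32)*5 + (-4 + (½)/(-41)))*(-63*(-16) + 17*44) = (9*5 + (-4 + (½)*(-1/41)))*(1008 + 748) = (45 + (-4 - 1/82))*1756 = (45 - 329/82)*1756 = (3361/82)*1756 = 2950958/41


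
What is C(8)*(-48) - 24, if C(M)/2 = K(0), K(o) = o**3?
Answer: -24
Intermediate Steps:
C(M) = 0 (C(M) = 2*0**3 = 2*0 = 0)
C(8)*(-48) - 24 = 0*(-48) - 24 = 0 - 24 = -24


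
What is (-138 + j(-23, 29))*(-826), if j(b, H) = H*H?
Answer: -580678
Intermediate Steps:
j(b, H) = H²
(-138 + j(-23, 29))*(-826) = (-138 + 29²)*(-826) = (-138 + 841)*(-826) = 703*(-826) = -580678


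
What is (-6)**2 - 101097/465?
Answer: -28119/155 ≈ -181.41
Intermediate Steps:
(-6)**2 - 101097/465 = 36 - 101097/465 = 36 - 239*141/155 = 36 - 33699/155 = -28119/155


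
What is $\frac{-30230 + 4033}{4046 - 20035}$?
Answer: $\frac{26197}{15989} \approx 1.6384$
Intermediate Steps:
$\frac{-30230 + 4033}{4046 - 20035} = - \frac{26197}{-15989} = \left(-26197\right) \left(- \frac{1}{15989}\right) = \frac{26197}{15989}$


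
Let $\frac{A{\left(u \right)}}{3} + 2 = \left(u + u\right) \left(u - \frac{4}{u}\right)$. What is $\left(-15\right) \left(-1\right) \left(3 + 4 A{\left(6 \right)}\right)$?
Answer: $11205$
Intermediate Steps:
$A{\left(u \right)} = -6 + 6 u \left(u - \frac{4}{u}\right)$ ($A{\left(u \right)} = -6 + 3 \left(u + u\right) \left(u - \frac{4}{u}\right) = -6 + 3 \cdot 2 u \left(u - \frac{4}{u}\right) = -6 + 6 u \left(u - \frac{4}{u}\right)$)
$\left(-15\right) \left(-1\right) \left(3 + 4 A{\left(6 \right)}\right) = \left(-15\right) \left(-1\right) \left(3 + 4 \left(-30 + 6 \cdot 6^{2}\right)\right) = 15 \left(3 + 4 \left(-30 + 6 \cdot 36\right)\right) = 15 \left(3 + 4 \left(-30 + 216\right)\right) = 15 \left(3 + 4 \cdot 186\right) = 15 \left(3 + 744\right) = 15 \cdot 747 = 11205$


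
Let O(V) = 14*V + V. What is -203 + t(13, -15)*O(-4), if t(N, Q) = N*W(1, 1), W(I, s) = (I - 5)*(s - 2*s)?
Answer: -3323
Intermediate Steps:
O(V) = 15*V
W(I, s) = -s*(-5 + I) (W(I, s) = (-5 + I)*(-s) = -s*(-5 + I))
t(N, Q) = 4*N (t(N, Q) = N*(1*(5 - 1*1)) = N*(1*(5 - 1)) = N*(1*4) = N*4 = 4*N)
-203 + t(13, -15)*O(-4) = -203 + (4*13)*(15*(-4)) = -203 + 52*(-60) = -203 - 3120 = -3323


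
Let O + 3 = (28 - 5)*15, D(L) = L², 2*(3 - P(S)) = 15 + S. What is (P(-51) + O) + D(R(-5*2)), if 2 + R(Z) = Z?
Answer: 507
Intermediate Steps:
R(Z) = -2 + Z
P(S) = -9/2 - S/2 (P(S) = 3 - (15 + S)/2 = 3 + (-15/2 - S/2) = -9/2 - S/2)
O = 342 (O = -3 + (28 - 5)*15 = -3 + 23*15 = -3 + 345 = 342)
(P(-51) + O) + D(R(-5*2)) = ((-9/2 - ½*(-51)) + 342) + (-2 - 5*2)² = ((-9/2 + 51/2) + 342) + (-2 - 10)² = (21 + 342) + (-12)² = 363 + 144 = 507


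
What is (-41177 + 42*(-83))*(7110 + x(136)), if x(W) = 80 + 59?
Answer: -323762087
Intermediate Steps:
x(W) = 139
(-41177 + 42*(-83))*(7110 + x(136)) = (-41177 + 42*(-83))*(7110 + 139) = (-41177 - 3486)*7249 = -44663*7249 = -323762087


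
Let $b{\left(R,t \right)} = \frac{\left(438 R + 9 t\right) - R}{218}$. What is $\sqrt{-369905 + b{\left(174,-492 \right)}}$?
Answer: $\frac{8 i \sqrt{68608415}}{109} \approx 607.93 i$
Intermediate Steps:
$b{\left(R,t \right)} = \frac{9 t}{218} + \frac{437 R}{218}$ ($b{\left(R,t \right)} = \left(\left(9 t + 438 R\right) - R\right) \frac{1}{218} = \left(9 t + 437 R\right) \frac{1}{218} = \frac{9 t}{218} + \frac{437 R}{218}$)
$\sqrt{-369905 + b{\left(174,-492 \right)}} = \sqrt{-369905 + \left(\frac{9}{218} \left(-492\right) + \frac{437}{218} \cdot 174\right)} = \sqrt{-369905 + \left(- \frac{2214}{109} + \frac{38019}{109}\right)} = \sqrt{-369905 + \frac{35805}{109}} = \sqrt{- \frac{40283840}{109}} = \frac{8 i \sqrt{68608415}}{109}$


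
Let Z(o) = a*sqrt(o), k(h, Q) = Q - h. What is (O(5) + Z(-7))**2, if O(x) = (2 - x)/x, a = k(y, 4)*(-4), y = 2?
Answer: -11191/25 + 48*I*sqrt(7)/5 ≈ -447.64 + 25.399*I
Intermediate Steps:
a = -8 (a = (4 - 1*2)*(-4) = (4 - 2)*(-4) = 2*(-4) = -8)
Z(o) = -8*sqrt(o)
O(x) = (2 - x)/x
(O(5) + Z(-7))**2 = ((2 - 1*5)/5 - 8*I*sqrt(7))**2 = ((2 - 5)/5 - 8*I*sqrt(7))**2 = ((1/5)*(-3) - 8*I*sqrt(7))**2 = (-3/5 - 8*I*sqrt(7))**2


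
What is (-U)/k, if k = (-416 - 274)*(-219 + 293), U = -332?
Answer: -83/12765 ≈ -0.0065022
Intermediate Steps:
k = -51060 (k = -690*74 = -51060)
(-U)/k = -1*(-332)/(-51060) = 332*(-1/51060) = -83/12765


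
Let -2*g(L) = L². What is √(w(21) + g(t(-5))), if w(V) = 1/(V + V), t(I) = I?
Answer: I*√5502/21 ≈ 3.5322*I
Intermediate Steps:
w(V) = 1/(2*V)
g(L) = -L²/2
√(w(21) + g(t(-5))) = √((½)/21 - ½*(-5)²) = √((½)*(1/21) - ½*25) = √(1/42 - 25/2) = √(-262/21) = I*√5502/21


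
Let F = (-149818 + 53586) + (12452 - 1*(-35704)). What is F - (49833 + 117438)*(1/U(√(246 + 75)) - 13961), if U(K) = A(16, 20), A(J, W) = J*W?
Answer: 747270986329/320 ≈ 2.3352e+9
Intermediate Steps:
U(K) = 320 (U(K) = 16*20 = 320)
F = -48076 (F = -96232 + (12452 + 35704) = -96232 + 48156 = -48076)
F - (49833 + 117438)*(1/U(√(246 + 75)) - 13961) = -48076 - (49833 + 117438)*(1/320 - 13961) = -48076 - 167271*(1/320 - 13961) = -48076 - 167271*(-4467519)/320 = -48076 - 1*(-747286370649/320) = -48076 + 747286370649/320 = 747270986329/320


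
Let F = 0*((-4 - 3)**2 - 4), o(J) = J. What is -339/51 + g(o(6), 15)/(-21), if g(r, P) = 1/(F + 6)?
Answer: -14255/2142 ≈ -6.6550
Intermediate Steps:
F = 0 (F = 0*((-7)**2 - 4) = 0*(49 - 4) = 0*45 = 0)
g(r, P) = 1/6 (g(r, P) = 1/(0 + 6) = 1/6)
-339/51 + g(o(6), 15)/(-21) = -339/51 + (1/6)/(-21) = -339*1/51 + (1/6)*(-1/21) = -113/17 - 1/126 = -14255/2142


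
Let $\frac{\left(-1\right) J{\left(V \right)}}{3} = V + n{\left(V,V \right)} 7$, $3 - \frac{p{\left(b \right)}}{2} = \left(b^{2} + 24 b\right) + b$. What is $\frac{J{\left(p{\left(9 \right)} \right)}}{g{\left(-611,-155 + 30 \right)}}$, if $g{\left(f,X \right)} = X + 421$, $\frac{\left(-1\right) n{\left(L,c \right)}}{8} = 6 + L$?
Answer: $- \frac{49491}{148} \approx -334.4$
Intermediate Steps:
$n{\left(L,c \right)} = -48 - 8 L$ ($n{\left(L,c \right)} = - 8 \left(6 + L\right) = -48 - 8 L$)
$p{\left(b \right)} = 6 - 50 b - 2 b^{2}$ ($p{\left(b \right)} = 6 - 2 \left(\left(b^{2} + 24 b\right) + b\right) = 6 - 2 \left(b^{2} + 25 b\right) = 6 - \left(2 b^{2} + 50 b\right) = 6 - 50 b - 2 b^{2}$)
$g{\left(f,X \right)} = 421 + X$
$J{\left(V \right)} = 1008 + 165 V$ ($J{\left(V \right)} = - 3 \left(V + \left(-48 - 8 V\right) 7\right) = - 3 \left(V - \left(336 + 56 V\right)\right) = - 3 \left(-336 - 55 V\right) = 1008 + 165 V$)
$\frac{J{\left(p{\left(9 \right)} \right)}}{g{\left(-611,-155 + 30 \right)}} = \frac{1008 + 165 \left(6 - 450 - 2 \cdot 9^{2}\right)}{421 + \left(-155 + 30\right)} = \frac{1008 + 165 \left(6 - 450 - 162\right)}{421 - 125} = \frac{1008 + 165 \left(6 - 450 - 162\right)}{296} = \left(1008 + 165 \left(-606\right)\right) \frac{1}{296} = \left(1008 - 99990\right) \frac{1}{296} = \left(-98982\right) \frac{1}{296} = - \frac{49491}{148}$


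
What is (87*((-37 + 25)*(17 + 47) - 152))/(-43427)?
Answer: 80040/43427 ≈ 1.8431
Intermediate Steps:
(87*((-37 + 25)*(17 + 47) - 152))/(-43427) = (87*(-12*64 - 152))*(-1/43427) = (87*(-768 - 152))*(-1/43427) = (87*(-920))*(-1/43427) = -80040*(-1/43427) = 80040/43427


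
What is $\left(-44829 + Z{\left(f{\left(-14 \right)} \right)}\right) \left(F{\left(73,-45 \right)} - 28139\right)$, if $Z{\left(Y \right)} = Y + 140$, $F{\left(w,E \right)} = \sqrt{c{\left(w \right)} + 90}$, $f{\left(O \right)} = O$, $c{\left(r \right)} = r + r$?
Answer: $1257897717 - 89406 \sqrt{59} \approx 1.2572 \cdot 10^{9}$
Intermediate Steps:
$c{\left(r \right)} = 2 r$
$F{\left(w,E \right)} = \sqrt{90 + 2 w}$ ($F{\left(w,E \right)} = \sqrt{2 w + 90} = \sqrt{90 + 2 w}$)
$Z{\left(Y \right)} = 140 + Y$
$\left(-44829 + Z{\left(f{\left(-14 \right)} \right)}\right) \left(F{\left(73,-45 \right)} - 28139\right) = \left(-44829 + \left(140 - 14\right)\right) \left(\sqrt{90 + 2 \cdot 73} - 28139\right) = \left(-44829 + 126\right) \left(\sqrt{90 + 146} - 28139\right) = - 44703 \left(\sqrt{236} - 28139\right) = - 44703 \left(2 \sqrt{59} - 28139\right) = - 44703 \left(-28139 + 2 \sqrt{59}\right) = 1257897717 - 89406 \sqrt{59}$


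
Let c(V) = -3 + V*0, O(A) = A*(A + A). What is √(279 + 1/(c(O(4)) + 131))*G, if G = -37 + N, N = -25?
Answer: -31*√71426/8 ≈ -1035.6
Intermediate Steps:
O(A) = 2*A² (O(A) = A*(2*A) = 2*A²)
c(V) = -3 (c(V) = -3 + 0 = -3)
G = -62 (G = -37 - 25 = -62)
√(279 + 1/(c(O(4)) + 131))*G = √(279 + 1/(-3 + 131))*(-62) = √(279 + 1/128)*(-62) = √(35713/128)*(-62) = (√71426/16)*(-62) = -31*√71426/8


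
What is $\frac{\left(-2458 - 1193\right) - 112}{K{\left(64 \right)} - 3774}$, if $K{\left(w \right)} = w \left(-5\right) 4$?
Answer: $\frac{3763}{5054} \approx 0.74456$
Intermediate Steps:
$K{\left(w \right)} = - 20 w$ ($K{\left(w \right)} = - 5 w 4 = - 20 w$)
$\frac{\left(-2458 - 1193\right) - 112}{K{\left(64 \right)} - 3774} = \frac{\left(-2458 - 1193\right) - 112}{\left(-20\right) 64 - 3774} = \frac{\left(-2458 - 1193\right) - 112}{-1280 - 3774} = \frac{-3651 - 112}{-5054} = \left(-3763\right) \left(- \frac{1}{5054}\right) = \frac{3763}{5054}$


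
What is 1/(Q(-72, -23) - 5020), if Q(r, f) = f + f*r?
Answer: -1/3387 ≈ -0.00029525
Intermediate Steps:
1/(Q(-72, -23) - 5020) = 1/(-23*(1 - 72) - 5020) = 1/(-23*(-71) - 5020) = 1/(1633 - 5020) = 1/(-3387) = -1/3387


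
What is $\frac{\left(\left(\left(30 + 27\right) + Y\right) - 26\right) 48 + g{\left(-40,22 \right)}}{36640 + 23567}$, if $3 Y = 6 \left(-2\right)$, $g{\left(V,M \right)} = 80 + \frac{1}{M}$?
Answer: $\frac{10091}{441518} \approx 0.022855$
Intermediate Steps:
$Y = -4$ ($Y = \frac{6 \left(-2\right)}{3} = \frac{1}{3} \left(-12\right) = -4$)
$\frac{\left(\left(\left(30 + 27\right) + Y\right) - 26\right) 48 + g{\left(-40,22 \right)}}{36640 + 23567} = \frac{\left(\left(\left(30 + 27\right) - 4\right) - 26\right) 48 + \left(80 + \frac{1}{22}\right)}{36640 + 23567} = \frac{\left(\left(57 - 4\right) - 26\right) 48 + \left(80 + \frac{1}{22}\right)}{60207} = \left(\left(53 - 26\right) 48 + \frac{1761}{22}\right) \frac{1}{60207} = \left(27 \cdot 48 + \frac{1761}{22}\right) \frac{1}{60207} = \left(1296 + \frac{1761}{22}\right) \frac{1}{60207} = \frac{30273}{22} \cdot \frac{1}{60207} = \frac{10091}{441518}$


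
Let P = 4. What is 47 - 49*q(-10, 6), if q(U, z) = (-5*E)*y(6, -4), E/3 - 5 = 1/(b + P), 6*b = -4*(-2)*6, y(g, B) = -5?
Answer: -74537/4 ≈ -18634.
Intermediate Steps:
b = 8 (b = (-4*(-2)*6)/6 = (8*6)/6 = (⅙)*48 = 8)
E = 61/4 (E = 15 + 3/(8 + 4) = 15 + 3/12 = 15 + 3*(1/12) = 15 + ¼ = 61/4 ≈ 15.250)
q(U, z) = 1525/4 (q(U, z) = -5*61/4*(-5) = -305/4*(-5) = 1525/4)
47 - 49*q(-10, 6) = 47 - 49*1525/4 = 47 - 74725/4 = -74537/4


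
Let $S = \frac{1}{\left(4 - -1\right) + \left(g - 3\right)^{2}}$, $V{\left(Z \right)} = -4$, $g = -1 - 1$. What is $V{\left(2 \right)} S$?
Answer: $- \frac{2}{15} \approx -0.13333$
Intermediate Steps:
$g = -2$ ($g = -1 - 1 = -2$)
$S = \frac{1}{30}$ ($S = \frac{1}{\left(4 - -1\right) + \left(-2 - 3\right)^{2}} = \frac{1}{\left(4 + 1\right) + \left(-5\right)^{2}} = \frac{1}{5 + 25} = \frac{1}{30} \approx 0.033333$)
$V{\left(2 \right)} S = \left(-4\right) \frac{1}{30} = - \frac{2}{15}$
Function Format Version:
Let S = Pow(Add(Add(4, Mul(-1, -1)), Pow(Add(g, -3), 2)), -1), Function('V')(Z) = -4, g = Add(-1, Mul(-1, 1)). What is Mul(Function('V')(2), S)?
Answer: Rational(-2, 15) ≈ -0.13333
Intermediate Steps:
g = -2 (g = Add(-1, -1) = -2)
S = Rational(1, 30) (S = Pow(Add(Add(4, Mul(-1, -1)), Pow(Add(-2, -3), 2)), -1) = Pow(Add(Add(4, 1), Pow(-5, 2)), -1) = Pow(Add(5, 25), -1) = Pow(30, -1) = Rational(1, 30) ≈ 0.033333)
Mul(Function('V')(2), S) = Mul(-4, Rational(1, 30)) = Rational(-2, 15)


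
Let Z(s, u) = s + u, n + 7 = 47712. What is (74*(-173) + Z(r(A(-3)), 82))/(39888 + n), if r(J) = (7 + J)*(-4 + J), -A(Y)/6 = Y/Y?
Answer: -12730/87593 ≈ -0.14533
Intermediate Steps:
A(Y) = -6 (A(Y) = -6*Y/Y = -6*1 = -6)
r(J) = (-4 + J)*(7 + J)
n = 47705 (n = -7 + 47712 = 47705)
(74*(-173) + Z(r(A(-3)), 82))/(39888 + n) = (74*(-173) + ((-28 + (-6)² + 3*(-6)) + 82))/(39888 + 47705) = (-12802 + ((-28 + 36 - 18) + 82))/87593 = (-12802 + (-10 + 82))*(1/87593) = (-12802 + 72)*(1/87593) = -12730*1/87593 = -12730/87593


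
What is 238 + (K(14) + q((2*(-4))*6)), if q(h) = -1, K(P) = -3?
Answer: 234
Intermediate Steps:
238 + (K(14) + q((2*(-4))*6)) = 238 + (-3 - 1) = 238 - 4 = 234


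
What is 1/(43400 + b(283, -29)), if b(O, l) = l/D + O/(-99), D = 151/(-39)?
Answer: 14949/648855836 ≈ 2.3039e-5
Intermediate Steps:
D = -151/39 (D = 151*(-1/39) = -151/39 ≈ -3.8718)
b(O, l) = -39*l/151 - O/99 (b(O, l) = l/(-151/39) + O/(-99) = l*(-39/151) + O*(-1/99) = -39*l/151 - O/99)
1/(43400 + b(283, -29)) = 1/(43400 + (-39/151*(-29) - 1/99*283)) = 1/(43400 + (1131/151 - 283/99)) = 1/(43400 + 69236/14949) = 1/(648855836/14949) = 14949/648855836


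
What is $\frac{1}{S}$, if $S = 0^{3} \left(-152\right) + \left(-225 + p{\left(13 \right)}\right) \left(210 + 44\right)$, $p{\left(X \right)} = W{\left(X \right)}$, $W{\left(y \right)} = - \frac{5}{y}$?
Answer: $- \frac{13}{744220} \approx -1.7468 \cdot 10^{-5}$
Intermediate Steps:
$p{\left(X \right)} = - \frac{5}{X}$
$S = - \frac{744220}{13}$ ($S = 0^{3} \left(-152\right) + \left(-225 - \frac{5}{13}\right) \left(210 + 44\right) = 0 \left(-152\right) + \left(-225 - \frac{5}{13}\right) 254 = 0 + \left(-225 - \frac{5}{13}\right) 254 = 0 - \frac{744220}{13} = - \frac{744220}{13} \approx -57248.0$)
$\frac{1}{S} = \frac{1}{- \frac{744220}{13}} = - \frac{13}{744220}$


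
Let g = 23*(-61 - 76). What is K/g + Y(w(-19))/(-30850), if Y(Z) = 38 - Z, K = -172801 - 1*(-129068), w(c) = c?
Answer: 1348983443/97208350 ≈ 13.877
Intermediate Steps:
K = -43733 (K = -172801 + 129068 = -43733)
g = -3151 (g = 23*(-137) = -3151)
K/g + Y(w(-19))/(-30850) = -43733/(-3151) + (38 - 1*(-19))/(-30850) = -43733*(-1/3151) + (38 + 19)*(-1/30850) = 43733/3151 + 57*(-1/30850) = 43733/3151 - 57/30850 = 1348983443/97208350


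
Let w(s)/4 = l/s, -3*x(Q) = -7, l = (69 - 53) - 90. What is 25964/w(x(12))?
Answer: -45437/222 ≈ -204.67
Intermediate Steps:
l = -74 (l = 16 - 90 = -74)
x(Q) = 7/3 (x(Q) = -1/3*(-7) = 7/3)
w(s) = -296/s (w(s) = 4*(-74/s) = -296/s)
25964/w(x(12)) = 25964/((-296/7/3)) = 25964/((-296*3/7)) = 25964/(-888/7) = 25964*(-7/888) = -45437/222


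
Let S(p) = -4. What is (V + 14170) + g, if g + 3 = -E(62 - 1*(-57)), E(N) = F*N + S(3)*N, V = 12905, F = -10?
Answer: 28738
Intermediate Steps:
E(N) = -14*N (E(N) = -10*N - 4*N = -14*N)
g = 1663 (g = -3 - (-14)*(62 - 1*(-57)) = -3 - (-14)*(62 + 57) = -3 - (-14)*119 = -3 - 1*(-1666) = -3 + 1666 = 1663)
(V + 14170) + g = (12905 + 14170) + 1663 = 27075 + 1663 = 28738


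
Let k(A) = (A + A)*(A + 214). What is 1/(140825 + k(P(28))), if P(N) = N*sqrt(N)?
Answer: 184729/30103548273 - 23968*sqrt(7)/30103548273 ≈ 4.0299e-6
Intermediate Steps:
P(N) = N**(3/2)
k(A) = 2*A*(214 + A) (k(A) = (2*A)*(214 + A) = 2*A*(214 + A))
1/(140825 + k(P(28))) = 1/(140825 + 2*28**(3/2)*(214 + 28**(3/2))) = 1/(140825 + 2*(56*sqrt(7))*(214 + 56*sqrt(7))) = 1/(140825 + 112*sqrt(7)*(214 + 56*sqrt(7)))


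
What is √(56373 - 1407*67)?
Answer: 2*I*√9474 ≈ 194.67*I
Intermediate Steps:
√(56373 - 1407*67) = √(56373 - 94269) = √(-37896) = 2*I*√9474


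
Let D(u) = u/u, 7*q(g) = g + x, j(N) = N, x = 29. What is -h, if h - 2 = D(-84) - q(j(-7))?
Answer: 1/7 ≈ 0.14286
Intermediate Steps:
q(g) = 29/7 + g/7 (q(g) = (g + 29)/7 = (29 + g)/7 = 29/7 + g/7)
D(u) = 1
h = -1/7 (h = 2 + (1 - (29/7 + (1/7)*(-7))) = 2 + (1 - (29/7 - 1)) = 2 + (1 - 1*22/7) = 2 + (1 - 22/7) = 2 - 15/7 = -1/7 ≈ -0.14286)
-h = -1*(-1/7) = 1/7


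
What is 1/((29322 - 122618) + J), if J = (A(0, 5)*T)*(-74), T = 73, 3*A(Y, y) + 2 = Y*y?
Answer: -3/269084 ≈ -1.1149e-5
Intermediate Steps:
A(Y, y) = -⅔ + Y*y/3 (A(Y, y) = -⅔ + (Y*y)/3 = -⅔ + Y*y/3)
J = 10804/3 (J = ((-⅔ + (⅓)*0*5)*73)*(-74) = ((-⅔ + 0)*73)*(-74) = -⅔*73*(-74) = -146/3*(-74) = 10804/3 ≈ 3601.3)
1/((29322 - 122618) + J) = 1/((29322 - 122618) + 10804/3) = 1/(-93296 + 10804/3) = 1/(-269084/3) = -3/269084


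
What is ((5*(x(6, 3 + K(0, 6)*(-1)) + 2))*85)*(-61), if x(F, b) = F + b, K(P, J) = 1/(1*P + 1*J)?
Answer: -1685125/6 ≈ -2.8085e+5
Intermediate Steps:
K(P, J) = 1/(J + P) (K(P, J) = 1/(P + J) = 1/(J + P))
((5*(x(6, 3 + K(0, 6)*(-1)) + 2))*85)*(-61) = ((5*((6 + (3 - 1/(6 + 0))) + 2))*85)*(-61) = ((5*((6 + (3 - 1/6)) + 2))*85)*(-61) = ((5*((6 + 17/6) + 2))*85)*(-61) = ((5*(53/6 + 2))*85)*(-61) = ((5*(65/6))*85)*(-61) = ((325/6)*85)*(-61) = (27625/6)*(-61) = -1685125/6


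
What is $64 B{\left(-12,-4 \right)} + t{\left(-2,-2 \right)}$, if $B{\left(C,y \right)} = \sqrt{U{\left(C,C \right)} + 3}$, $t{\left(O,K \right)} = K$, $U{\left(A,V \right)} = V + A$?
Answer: $-2 + 64 i \sqrt{21} \approx -2.0 + 293.28 i$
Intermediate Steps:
$U{\left(A,V \right)} = A + V$
$B{\left(C,y \right)} = \sqrt{3 + 2 C}$ ($B{\left(C,y \right)} = \sqrt{\left(C + C\right) + 3} = \sqrt{2 C + 3} = \sqrt{3 + 2 C}$)
$64 B{\left(-12,-4 \right)} + t{\left(-2,-2 \right)} = 64 \sqrt{3 + 2 \left(-12\right)} - 2 = 64 \sqrt{3 - 24} - 2 = 64 \sqrt{-21} - 2 = 64 i \sqrt{21} - 2 = -2 + 64 i \sqrt{21}$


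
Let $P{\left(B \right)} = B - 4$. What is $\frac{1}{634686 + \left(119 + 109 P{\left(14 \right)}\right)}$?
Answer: $\frac{1}{635895} \approx 1.5726 \cdot 10^{-6}$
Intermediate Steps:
$P{\left(B \right)} = -4 + B$
$\frac{1}{634686 + \left(119 + 109 P{\left(14 \right)}\right)} = \frac{1}{634686 + \left(119 + 109 \left(-4 + 14\right)\right)} = \frac{1}{634686 + \left(119 + 109 \cdot 10\right)} = \frac{1}{634686 + \left(119 + 1090\right)} = \frac{1}{634686 + 1209} = \frac{1}{635895}$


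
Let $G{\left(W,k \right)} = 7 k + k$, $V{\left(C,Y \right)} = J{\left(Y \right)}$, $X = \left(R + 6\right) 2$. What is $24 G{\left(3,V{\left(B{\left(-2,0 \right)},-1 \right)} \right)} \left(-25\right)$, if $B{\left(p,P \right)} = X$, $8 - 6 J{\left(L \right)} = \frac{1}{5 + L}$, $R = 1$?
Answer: $-6200$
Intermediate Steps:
$J{\left(L \right)} = \frac{4}{3} - \frac{1}{6 \left(5 + L\right)}$
$X = 14$ ($X = \left(1 + 6\right) 2 = 7 \cdot 2 = 14$)
$B{\left(p,P \right)} = 14$
$V{\left(C,Y \right)} = \frac{39 + 8 Y}{6 \left(5 + Y\right)}$
$G{\left(W,k \right)} = 8 k$
$24 G{\left(3,V{\left(B{\left(-2,0 \right)},-1 \right)} \right)} \left(-25\right) = 24 \cdot 8 \frac{39 + 8 \left(-1\right)}{6 \left(5 - 1\right)} \left(-25\right) = 24 \cdot 8 \frac{39 - 8}{6 \cdot 4} \left(-25\right) = 24 \cdot 8 \cdot \frac{1}{6} \cdot \frac{1}{4} \cdot 31 \left(-25\right) = 24 \cdot 8 \cdot \frac{31}{24} \left(-25\right) = 24 \cdot \frac{31}{3} \left(-25\right) = 248 \left(-25\right) = -6200$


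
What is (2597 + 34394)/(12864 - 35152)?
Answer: -36991/22288 ≈ -1.6597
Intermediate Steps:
(2597 + 34394)/(12864 - 35152) = 36991/(-22288) = 36991*(-1/22288) = -36991/22288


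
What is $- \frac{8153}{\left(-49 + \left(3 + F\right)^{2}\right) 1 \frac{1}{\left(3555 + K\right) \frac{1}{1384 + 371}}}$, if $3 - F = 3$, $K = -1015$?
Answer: $\frac{1035431}{3510} \approx 294.99$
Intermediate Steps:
$F = 0$ ($F = 3 - 3 = 0$)
$- \frac{8153}{\left(-49 + \left(3 + F\right)^{2}\right) 1 \frac{1}{\left(3555 + K\right) \frac{1}{1384 + 371}}} = - \frac{8153}{\left(-49 + \left(3 + 0\right)^{2}\right) 1 \frac{1}{\left(3555 - 1015\right) \frac{1}{1384 + 371}}} = - \frac{8153}{\left(-49 + 3^{2}\right) 1 \frac{1}{2540 \cdot \frac{1}{1755}}} = - \frac{8153}{\left(-49 + 9\right) 1 \frac{1}{2540 \cdot \frac{1}{1755}}} = - \frac{8153}{\left(-40\right) 1 \frac{1}{\frac{508}{351}}} = - \frac{8153}{\left(-40\right) \frac{351}{508}} = - \frac{8153}{- \frac{3510}{127}} = \left(-8153\right) \left(- \frac{127}{3510}\right) = \frac{1035431}{3510}$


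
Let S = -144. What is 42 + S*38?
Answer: -5430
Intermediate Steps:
42 + S*38 = 42 - 144*38 = 42 - 5472 = -5430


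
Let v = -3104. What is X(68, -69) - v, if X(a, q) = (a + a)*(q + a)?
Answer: 2968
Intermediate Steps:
X(a, q) = 2*a*(a + q) (X(a, q) = (2*a)*(a + q) = 2*a*(a + q))
X(68, -69) - v = 2*68*(68 - 69) - 1*(-3104) = 2*68*(-1) + 3104 = -136 + 3104 = 2968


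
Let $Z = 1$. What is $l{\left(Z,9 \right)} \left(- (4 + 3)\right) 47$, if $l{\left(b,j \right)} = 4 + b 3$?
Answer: $-2303$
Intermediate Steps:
$l{\left(b,j \right)} = 4 + 3 b$
$l{\left(Z,9 \right)} \left(- (4 + 3)\right) 47 = \left(4 + 3 \cdot 1\right) \left(- (4 + 3)\right) 47 = \left(4 + 3\right) \left(\left(-1\right) 7\right) 47 = 7 \left(-7\right) 47 = \left(-49\right) 47 = -2303$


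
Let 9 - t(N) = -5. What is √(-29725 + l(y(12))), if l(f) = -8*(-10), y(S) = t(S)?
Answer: 77*I*√5 ≈ 172.18*I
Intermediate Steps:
t(N) = 14 (t(N) = 9 - 1*(-5) = 9 + 5 = 14)
y(S) = 14
l(f) = 80
√(-29725 + l(y(12))) = √(-29725 + 80) = √(-29645) = 77*I*√5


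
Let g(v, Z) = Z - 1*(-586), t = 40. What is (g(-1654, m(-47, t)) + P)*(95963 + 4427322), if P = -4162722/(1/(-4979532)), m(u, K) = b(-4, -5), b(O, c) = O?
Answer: 93760494296551683510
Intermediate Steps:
m(u, K) = -4
P = 20728407406104 (P = -4162722/(-1/4979532) = -4162722*(-4979532) = 20728407406104)
g(v, Z) = 586 + Z (g(v, Z) = Z + 586 = 586 + Z)
(g(-1654, m(-47, t)) + P)*(95963 + 4427322) = ((586 - 4) + 20728407406104)*(95963 + 4427322) = (582 + 20728407406104)*4523285 = 20728407406686*4523285 = 93760494296551683510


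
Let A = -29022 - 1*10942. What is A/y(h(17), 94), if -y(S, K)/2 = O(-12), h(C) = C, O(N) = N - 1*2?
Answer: -9991/7 ≈ -1427.3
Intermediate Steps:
O(N) = -2 + N (O(N) = N - 2 = -2 + N)
y(S, K) = 28 (y(S, K) = -2*(-2 - 12) = -2*(-14) = 28)
A = -39964 (A = -29022 - 10942 = -39964)
A/y(h(17), 94) = -39964/28 = -39964*1/28 = -9991/7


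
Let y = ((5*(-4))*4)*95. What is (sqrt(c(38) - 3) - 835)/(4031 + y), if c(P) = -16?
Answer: 835/3569 - I*sqrt(19)/3569 ≈ 0.23396 - 0.0012213*I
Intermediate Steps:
y = -7600 (y = -20*4*95 = -80*95 = -7600)
(sqrt(c(38) - 3) - 835)/(4031 + y) = (sqrt(-16 - 3) - 835)/(4031 - 7600) = (sqrt(-19) - 835)/(-3569) = (I*sqrt(19) - 835)*(-1/3569) = (-835 + I*sqrt(19))*(-1/3569) = 835/3569 - I*sqrt(19)/3569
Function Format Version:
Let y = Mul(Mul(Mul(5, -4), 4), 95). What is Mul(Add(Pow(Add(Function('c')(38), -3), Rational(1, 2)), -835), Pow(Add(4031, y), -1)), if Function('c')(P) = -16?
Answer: Add(Rational(835, 3569), Mul(Rational(-1, 3569), I, Pow(19, Rational(1, 2)))) ≈ Add(0.23396, Mul(-0.0012213, I))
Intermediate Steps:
y = -7600 (y = Mul(Mul(-20, 4), 95) = Mul(-80, 95) = -7600)
Mul(Add(Pow(Add(Function('c')(38), -3), Rational(1, 2)), -835), Pow(Add(4031, y), -1)) = Mul(Add(Pow(Add(-16, -3), Rational(1, 2)), -835), Pow(Add(4031, -7600), -1)) = Mul(Add(Pow(-19, Rational(1, 2)), -835), Pow(-3569, -1)) = Mul(Add(Mul(I, Pow(19, Rational(1, 2))), -835), Rational(-1, 3569)) = Mul(Add(-835, Mul(I, Pow(19, Rational(1, 2)))), Rational(-1, 3569)) = Add(Rational(835, 3569), Mul(Rational(-1, 3569), I, Pow(19, Rational(1, 2))))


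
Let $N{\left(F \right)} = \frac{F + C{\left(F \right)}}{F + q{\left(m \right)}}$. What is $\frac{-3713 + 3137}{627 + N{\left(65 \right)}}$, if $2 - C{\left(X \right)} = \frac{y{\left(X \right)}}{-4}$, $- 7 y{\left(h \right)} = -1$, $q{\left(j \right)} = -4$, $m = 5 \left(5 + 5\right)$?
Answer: $- \frac{983808}{1072793} \approx -0.91705$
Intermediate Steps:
$m = 50$ ($m = 5 \cdot 10 = 50$)
$y{\left(h \right)} = \frac{1}{7}$ ($y{\left(h \right)} = \left(- \frac{1}{7}\right) \left(-1\right) = \frac{1}{7}$)
$C{\left(X \right)} = \frac{57}{28}$ ($C{\left(X \right)} = 2 - \frac{1}{7 \left(-4\right)} = 2 - \frac{1}{7} \left(- \frac{1}{4}\right) = 2 - - \frac{1}{28} = 2 + \frac{1}{28} = \frac{57}{28}$)
$N{\left(F \right)} = \frac{\frac{57}{28} + F}{-4 + F}$ ($N{\left(F \right)} = \frac{F + \frac{57}{28}}{F - 4} = \frac{\frac{57}{28} + F}{-4 + F}$)
$\frac{-3713 + 3137}{627 + N{\left(65 \right)}} = \frac{-3713 + 3137}{627 + \frac{\frac{57}{28} + 65}{-4 + 65}} = - \frac{576}{627 + \frac{1}{61} \cdot \frac{1877}{28}} = - \frac{576}{627 + \frac{1877}{1708}} = - \frac{576}{\frac{1072793}{1708}} = \left(-576\right) \frac{1708}{1072793} = - \frac{983808}{1072793}$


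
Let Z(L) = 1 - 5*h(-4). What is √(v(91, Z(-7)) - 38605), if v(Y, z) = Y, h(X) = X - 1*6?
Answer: 7*I*√786 ≈ 196.25*I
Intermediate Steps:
h(X) = -6 + X (h(X) = X - 6 = -6 + X)
Z(L) = 51 (Z(L) = 1 - 5*(-6 - 4) = 1 - 5*(-10) = 1 + 50 = 51)
√(v(91, Z(-7)) - 38605) = √(91 - 38605) = √(-38514) = 7*I*√786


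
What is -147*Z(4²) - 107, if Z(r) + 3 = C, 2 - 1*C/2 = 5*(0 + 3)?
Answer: 4156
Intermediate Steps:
C = -26 (C = 4 - 10*(0 + 3) = 4 - 10*3 = 4 - 2*15 = 4 - 30 = -26)
Z(r) = -29 (Z(r) = -3 - 26 = -29)
-147*Z(4²) - 107 = -147*(-29) - 107 = 4263 - 107 = 4156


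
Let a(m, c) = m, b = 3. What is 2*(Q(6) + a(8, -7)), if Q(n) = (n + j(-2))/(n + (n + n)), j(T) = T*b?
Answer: 16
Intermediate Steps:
j(T) = 3*T (j(T) = T*3 = 3*T)
Q(n) = (-6 + n)/(3*n) (Q(n) = (n + 3*(-2))/(n + (n + n)) = (n - 6)/(n + 2*n) = (-6 + n)/((3*n)) = (-6 + n)*(1/(3*n)) = (-6 + n)/(3*n))
2*(Q(6) + a(8, -7)) = 2*((⅓)*(-6 + 6)/6 + 8) = 2*((⅓)*(⅙)*0 + 8) = 2*(0 + 8) = 2*8 = 16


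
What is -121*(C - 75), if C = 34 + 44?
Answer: -363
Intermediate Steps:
C = 78
-121*(C - 75) = -121*(78 - 75) = -121*3 = -363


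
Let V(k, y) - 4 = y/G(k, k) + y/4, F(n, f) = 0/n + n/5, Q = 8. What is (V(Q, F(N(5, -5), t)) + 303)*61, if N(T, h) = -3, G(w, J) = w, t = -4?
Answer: 748531/40 ≈ 18713.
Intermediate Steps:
F(n, f) = n/5 (F(n, f) = 0 + n*(1/5) = 0 + n/5 = n/5)
V(k, y) = 4 + y/4 + y/k (V(k, y) = 4 + (y/k + y/4) = 4 + (y/4 + y/k) = 4 + y/4 + y/k)
(V(Q, F(N(5, -5), t)) + 303)*61 = ((4 + ((1/5)*(-3))/4 + ((1/5)*(-3))/8) + 303)*61 = ((4 + (1/4)*(-3/5) - 3/5*1/8) + 303)*61 = ((4 - 3/20 - 3/40) + 303)*61 = (151/40 + 303)*61 = (12271/40)*61 = 748531/40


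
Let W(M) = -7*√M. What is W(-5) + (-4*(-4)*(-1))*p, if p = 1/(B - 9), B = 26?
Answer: -16/17 - 7*I*√5 ≈ -0.94118 - 15.652*I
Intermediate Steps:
p = 1/17 (p = 1/(26 - 9) = 1/17 ≈ 0.058824)
W(-5) + (-4*(-4)*(-1))*p = -7*I*√5 + (-4*(-4)*(-1))*(1/17) = -7*I*√5 + (16*(-1))*(1/17) = -7*I*√5 - 16*1/17 = -7*I*√5 - 16/17 = -16/17 - 7*I*√5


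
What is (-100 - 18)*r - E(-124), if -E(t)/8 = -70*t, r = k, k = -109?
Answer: 82302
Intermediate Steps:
r = -109
E(t) = 560*t (E(t) = -(-560)*t = 560*t)
(-100 - 18)*r - E(-124) = (-100 - 18)*(-109) - 560*(-124) = -118*(-109) - 1*(-69440) = 12862 + 69440 = 82302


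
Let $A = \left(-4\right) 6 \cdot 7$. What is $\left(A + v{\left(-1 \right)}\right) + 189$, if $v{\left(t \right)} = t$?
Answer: $20$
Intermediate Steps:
$A = -168$ ($A = \left(-24\right) 7 = -168$)
$\left(A + v{\left(-1 \right)}\right) + 189 = \left(-168 - 1\right) + 189 = -169 + 189 = 20$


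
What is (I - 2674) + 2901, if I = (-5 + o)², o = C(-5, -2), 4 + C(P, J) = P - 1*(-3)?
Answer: 348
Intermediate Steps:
C(P, J) = -1 + P (C(P, J) = -4 + (P - 1*(-3)) = -4 + (P + 3) = -4 + (3 + P) = -1 + P)
o = -6 (o = -1 - 5 = -6)
I = 121 (I = (-5 - 6)² = (-11)² = 121)
(I - 2674) + 2901 = (121 - 2674) + 2901 = -2553 + 2901 = 348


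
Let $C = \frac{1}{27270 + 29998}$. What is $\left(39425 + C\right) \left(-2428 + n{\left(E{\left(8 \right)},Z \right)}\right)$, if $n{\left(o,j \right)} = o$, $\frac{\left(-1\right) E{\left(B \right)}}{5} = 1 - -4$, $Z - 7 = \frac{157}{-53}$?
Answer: $- \frac{5538361080153}{57268} \approx -9.671 \cdot 10^{7}$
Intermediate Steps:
$Z = \frac{214}{53}$ ($Z = 7 + \frac{157}{-53} = 7 + 157 \left(- \frac{1}{53}\right) = 7 - \frac{157}{53} = \frac{214}{53} \approx 4.0377$)
$E{\left(B \right)} = -25$ ($E{\left(B \right)} = - 5 \left(1 - -4\right) = - 5 \left(1 + 4\right) = \left(-5\right) 5 = -25$)
$C = \frac{1}{57268} \approx 1.7462 \cdot 10^{-5}$
$\left(39425 + C\right) \left(-2428 + n{\left(E{\left(8 \right)},Z \right)}\right) = \left(39425 + \frac{1}{57268}\right) \left(-2428 - 25\right) = \frac{2257790901}{57268} \left(-2453\right) = - \frac{5538361080153}{57268}$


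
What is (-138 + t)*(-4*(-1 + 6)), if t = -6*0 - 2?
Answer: 2800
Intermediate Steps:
t = -2 (t = 0 - 2 = -2)
(-138 + t)*(-4*(-1 + 6)) = (-138 - 2)*(-4*(-1 + 6)) = -(-560)*5 = -140*(-20) = 2800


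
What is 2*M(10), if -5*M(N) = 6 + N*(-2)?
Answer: 28/5 ≈ 5.6000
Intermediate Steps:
M(N) = -6/5 + 2*N/5 (M(N) = -(6 + N*(-2))/5 = -(6 - 2*N)/5 = -6/5 + 2*N/5)
2*M(10) = 2*(-6/5 + (2/5)*10) = 2*(-6/5 + 4) = 2*(14/5) = 28/5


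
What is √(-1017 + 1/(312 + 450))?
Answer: I*√590514186/762 ≈ 31.89*I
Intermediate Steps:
√(-1017 + 1/(312 + 450)) = √(-1017 + 1/762) = √(-774953/762) = I*√590514186/762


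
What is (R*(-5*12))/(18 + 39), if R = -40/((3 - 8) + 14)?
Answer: 800/171 ≈ 4.6784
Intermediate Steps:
R = -40/9 (R = -40/(-5 + 14) = -40/9 ≈ -4.4444)
(R*(-5*12))/(18 + 39) = (-(-200)*12/9)/(18 + 39) = -40/9*(-60)/57 = (800/3)*(1/57) = 800/171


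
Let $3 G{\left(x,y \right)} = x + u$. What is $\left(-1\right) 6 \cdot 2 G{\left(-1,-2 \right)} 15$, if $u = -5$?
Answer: $360$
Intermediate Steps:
$G{\left(x,y \right)} = - \frac{5}{3} + \frac{x}{3}$ ($G{\left(x,y \right)} = \frac{x - 5}{3} = \frac{-5 + x}{3} = - \frac{5}{3} + \frac{x}{3}$)
$\left(-1\right) 6 \cdot 2 G{\left(-1,-2 \right)} 15 = \left(-1\right) 6 \cdot 2 \left(- \frac{5}{3} + \frac{1}{3} \left(-1\right)\right) 15 = \left(-6\right) 2 \left(- \frac{5}{3} - \frac{1}{3}\right) 15 = - 12 \left(\left(-2\right) 15\right) = \left(-12\right) \left(-30\right) = 360$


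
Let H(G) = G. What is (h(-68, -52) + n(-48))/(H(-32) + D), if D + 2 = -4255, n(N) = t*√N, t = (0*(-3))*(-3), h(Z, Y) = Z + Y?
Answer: 120/4289 ≈ 0.027979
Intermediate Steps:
h(Z, Y) = Y + Z
t = 0 (t = 0*(-3) = 0)
n(N) = 0 (n(N) = 0*√N = 0)
D = -4257 (D = -2 - 4255 = -4257)
(h(-68, -52) + n(-48))/(H(-32) + D) = ((-52 - 68) + 0)/(-32 - 4257) = (-120 + 0)/(-4289) = -120*(-1/4289) = 120/4289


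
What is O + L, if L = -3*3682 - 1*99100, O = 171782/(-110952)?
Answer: -6110545387/55476 ≈ -1.1015e+5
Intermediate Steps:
O = -85891/55476 (O = 171782*(-1/110952) = -85891/55476 ≈ -1.5483)
L = -110146 (L = -11046 - 99100 = -110146)
O + L = -85891/55476 - 110146 = -6110545387/55476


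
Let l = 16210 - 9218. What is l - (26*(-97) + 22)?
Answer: 9492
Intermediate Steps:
l = 6992
l - (26*(-97) + 22) = 6992 - (26*(-97) + 22) = 6992 - (-2522 + 22) = 6992 - 1*(-2500) = 6992 + 2500 = 9492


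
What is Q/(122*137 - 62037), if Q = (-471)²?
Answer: -221841/45323 ≈ -4.8947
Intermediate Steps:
Q = 221841
Q/(122*137 - 62037) = 221841/(122*137 - 62037) = 221841/(16714 - 62037) = 221841/(-45323) = 221841*(-1/45323) = -221841/45323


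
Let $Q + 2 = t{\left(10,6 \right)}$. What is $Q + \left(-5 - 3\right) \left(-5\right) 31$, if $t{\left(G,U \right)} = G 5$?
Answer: $1288$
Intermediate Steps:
$t{\left(G,U \right)} = 5 G$
$Q = 48$ ($Q = -2 + 5 \cdot 10 = -2 + 50 = 48$)
$Q + \left(-5 - 3\right) \left(-5\right) 31 = 48 + \left(-5 - 3\right) \left(-5\right) 31 = 48 + \left(-8\right) \left(-5\right) 31 = 48 + 40 \cdot 31 = 48 + 1240 = 1288$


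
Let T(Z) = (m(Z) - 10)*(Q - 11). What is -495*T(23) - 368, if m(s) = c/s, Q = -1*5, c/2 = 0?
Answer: -79568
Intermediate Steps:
c = 0 (c = 2*0 = 0)
Q = -5
m(s) = 0 (m(s) = 0/s = 0)
T(Z) = 160 (T(Z) = (0 - 10)*(-5 - 11) = -10*(-16) = 160)
-495*T(23) - 368 = -495*160 - 368 = -79200 - 368 = -79568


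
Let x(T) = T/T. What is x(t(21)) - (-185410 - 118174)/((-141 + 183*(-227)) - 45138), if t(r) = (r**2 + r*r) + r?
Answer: -54191/21705 ≈ -2.4967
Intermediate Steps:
t(r) = r + 2*r**2 (t(r) = (r**2 + r**2) + r = 2*r**2 + r = r + 2*r**2)
x(T) = 1
x(t(21)) - (-185410 - 118174)/((-141 + 183*(-227)) - 45138) = 1 - (-185410 - 118174)/((-141 + 183*(-227)) - 45138) = 1 - (-303584)/((-141 - 41541) - 45138) = 1 - (-303584)/(-41682 - 45138) = 1 - (-303584)/(-86820) = 1 - (-303584)*(-1)/86820 = 1 - 1*75896/21705 = 1 - 75896/21705 = -54191/21705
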